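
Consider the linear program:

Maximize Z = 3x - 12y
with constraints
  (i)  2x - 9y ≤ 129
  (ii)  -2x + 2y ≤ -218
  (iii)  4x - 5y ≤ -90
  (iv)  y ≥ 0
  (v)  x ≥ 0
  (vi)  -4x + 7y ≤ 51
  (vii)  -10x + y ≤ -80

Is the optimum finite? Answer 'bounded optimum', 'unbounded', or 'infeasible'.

infeasible

The boundaries 2x - 9y = 129 and -2x + 2y = -218 meet at (852/7, 89/7), but that point violates 4x - 5y ≤ -90. Every candidate vertex is excluded by some other constraint, so the feasible region is empty.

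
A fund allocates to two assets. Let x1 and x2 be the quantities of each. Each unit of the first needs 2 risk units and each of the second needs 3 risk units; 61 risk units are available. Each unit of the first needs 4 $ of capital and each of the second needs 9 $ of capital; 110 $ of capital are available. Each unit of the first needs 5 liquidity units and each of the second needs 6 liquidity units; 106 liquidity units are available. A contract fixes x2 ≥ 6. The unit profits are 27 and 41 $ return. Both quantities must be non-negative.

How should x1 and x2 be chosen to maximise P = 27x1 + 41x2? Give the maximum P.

Extreme points and P = 27x1 + 41x2:
  (0, 110/9) → P = 4510/9
  (0, 6) → P = 246
  (14, 6) → P = 624

x1 = 14, x2 = 6, maximum P = 624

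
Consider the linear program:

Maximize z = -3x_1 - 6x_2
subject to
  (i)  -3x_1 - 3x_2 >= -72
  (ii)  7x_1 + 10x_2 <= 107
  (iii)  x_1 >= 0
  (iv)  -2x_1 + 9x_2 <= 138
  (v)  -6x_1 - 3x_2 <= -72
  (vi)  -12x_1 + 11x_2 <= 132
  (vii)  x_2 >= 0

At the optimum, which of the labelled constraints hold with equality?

Vertices and z = -3x_1 - 6x_2:
  (133/13, 46/13) → z = -675/13
  (107/7, 0) → z = -321/7
  (12, 0) → z = -36

The maximum is at (12, 0). Substituting into each constraint, equality holds for (v) and (vii); the remaining constraints have slack.

(v) and (vii)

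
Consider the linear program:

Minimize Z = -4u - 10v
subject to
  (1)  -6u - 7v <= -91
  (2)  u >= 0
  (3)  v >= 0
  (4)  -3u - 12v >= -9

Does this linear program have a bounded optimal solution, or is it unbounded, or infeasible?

infeasible

The boundaries -6u - 7v = -91 and u = 0 meet at (0, 13), but that point violates -3u - 12v ≥ -9. Every candidate vertex is excluded by some other constraint, so the feasible region is empty.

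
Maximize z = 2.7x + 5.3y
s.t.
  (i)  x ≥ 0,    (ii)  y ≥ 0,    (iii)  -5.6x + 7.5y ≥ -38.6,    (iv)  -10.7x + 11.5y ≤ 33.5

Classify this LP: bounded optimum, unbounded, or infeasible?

From the feasible point (0, 0), moving in the direction (7.5, 5.6) keeps every constraint satisfied while z increases without bound.

unbounded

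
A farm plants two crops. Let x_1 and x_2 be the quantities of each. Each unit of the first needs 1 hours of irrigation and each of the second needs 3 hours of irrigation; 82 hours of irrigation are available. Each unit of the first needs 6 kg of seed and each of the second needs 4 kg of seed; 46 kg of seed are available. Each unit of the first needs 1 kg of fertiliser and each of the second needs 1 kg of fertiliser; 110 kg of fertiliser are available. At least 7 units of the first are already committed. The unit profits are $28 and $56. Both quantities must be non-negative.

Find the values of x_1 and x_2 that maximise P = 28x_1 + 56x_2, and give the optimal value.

x_1 = 7, x_2 = 1, maximum P = 252

Extreme points and P = 28x_1 + 56x_2:
  (23/3, 0) → P = 644/3
  (7, 0) → P = 196
  (7, 1) → P = 252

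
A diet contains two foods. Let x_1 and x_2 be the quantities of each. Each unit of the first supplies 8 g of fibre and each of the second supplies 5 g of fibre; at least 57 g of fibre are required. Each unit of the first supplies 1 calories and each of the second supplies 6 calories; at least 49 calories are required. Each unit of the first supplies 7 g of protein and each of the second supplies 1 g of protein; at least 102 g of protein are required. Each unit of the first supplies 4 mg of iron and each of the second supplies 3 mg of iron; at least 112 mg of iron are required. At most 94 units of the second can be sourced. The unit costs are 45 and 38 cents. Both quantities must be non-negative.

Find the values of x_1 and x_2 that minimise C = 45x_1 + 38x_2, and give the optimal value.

Extreme points and C = 45x_1 + 38x_2:
  (49, 0) → C = 2205
  (25, 4) → C = 1277
  (194/17, 376/17) → C = 1354
  (8/7, 94) → C = 25364/7
The feasible region is unbounded (it extends along (1, 0)), but C strictly increases along every unbounded feasible direction, so there is no improving ray and the minimum is attained at a vertex.

The optimum lies where x_1 + 6x_2 = 49 and 4x_1 + 3x_2 = 112.
Solving simultaneously gives x_1 = 25, x_2 = 4.

x_1 = 25, x_2 = 4, minimum C = 1277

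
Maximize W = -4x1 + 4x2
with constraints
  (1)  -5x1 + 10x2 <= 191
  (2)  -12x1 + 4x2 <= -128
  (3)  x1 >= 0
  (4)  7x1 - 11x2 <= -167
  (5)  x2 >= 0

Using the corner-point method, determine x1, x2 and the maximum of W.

x1 = 511/25, x2 = 733/25, maximum W = 888/25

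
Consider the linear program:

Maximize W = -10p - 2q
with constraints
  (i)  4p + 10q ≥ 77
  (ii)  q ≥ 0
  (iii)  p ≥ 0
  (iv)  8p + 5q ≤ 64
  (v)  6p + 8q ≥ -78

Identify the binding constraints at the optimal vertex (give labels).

Extreme points and W = -10p - 2q:
  (0, 77/10) → W = -77/5
  (17/4, 6) → W = -109/2
  (0, 64/5) → W = -128/5

The maximum is at (0, 77/10). Substituting into each constraint, equality holds for (i) and (iii); the remaining constraints have slack.

(i) and (iii)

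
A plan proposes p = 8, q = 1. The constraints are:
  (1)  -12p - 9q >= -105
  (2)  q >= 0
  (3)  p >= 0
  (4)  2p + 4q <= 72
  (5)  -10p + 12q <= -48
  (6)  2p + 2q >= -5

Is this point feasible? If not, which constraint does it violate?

(1): -105 ≥ -105 ✓
(2): 1 ≥ 0 ✓
(3): 8 ≥ 0 ✓
(4): 20 ≤ 72 ✓
(5): -68 ≤ -48 ✓
(6): 18 ≥ -5 ✓

feasible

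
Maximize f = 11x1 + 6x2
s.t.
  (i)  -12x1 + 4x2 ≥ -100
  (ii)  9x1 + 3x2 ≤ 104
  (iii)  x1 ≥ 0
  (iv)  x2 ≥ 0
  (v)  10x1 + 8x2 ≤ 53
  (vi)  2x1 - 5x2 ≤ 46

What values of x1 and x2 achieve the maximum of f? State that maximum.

x1 = 53/10, x2 = 0, maximum f = 583/10

Vertices and f = 11x1 + 6x2:
  (0, 0) → f = 0
  (0, 53/8) → f = 159/4
  (53/10, 0) → f = 583/10

At the optimal vertex, x2 = 0 and 10x1 + 8x2 = 53.
Solving simultaneously gives x1 = 53/10, x2 = 0.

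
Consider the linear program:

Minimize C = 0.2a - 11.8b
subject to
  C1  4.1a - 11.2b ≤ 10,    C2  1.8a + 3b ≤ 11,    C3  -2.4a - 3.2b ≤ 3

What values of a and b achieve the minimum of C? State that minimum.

Corner points and C = 0.2a - 11.8b:
  (7660/1623, 1355/1623) → C = -4819/541
  (-1/25, -363/400) → C = 21401/2000
  (-1105/36, 265/12) → C = -4801/18

At the optimal vertex, 1.8a + 3b = 11 and -2.4a - 3.2b = 3.
Solving simultaneously gives a = -1105/36, b = 265/12.

a = -1105/36, b = 265/12, minimum C = -4801/18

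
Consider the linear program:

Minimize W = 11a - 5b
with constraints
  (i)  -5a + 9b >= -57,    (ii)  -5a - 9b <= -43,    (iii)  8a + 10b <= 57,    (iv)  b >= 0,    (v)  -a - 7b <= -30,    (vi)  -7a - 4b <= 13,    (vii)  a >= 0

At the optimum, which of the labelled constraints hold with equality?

Extreme points and W = 11a - 5b:
  (31/26, 107/26) → W = -97/13
  (0, 43/9) → W = -215/9
  (99/46, 183/46) → W = 87/23
  (0, 57/10) → W = -57/2

The minimum is at (0, 57/10). Substituting into each constraint, equality holds for (iii) and (vii); the remaining constraints have slack.

(iii) and (vii)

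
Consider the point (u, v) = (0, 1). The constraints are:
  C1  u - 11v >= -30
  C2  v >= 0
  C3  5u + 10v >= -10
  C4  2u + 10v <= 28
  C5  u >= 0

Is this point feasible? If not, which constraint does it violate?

feasible

C1: -11 ≥ -30 ✓
C2: 1 ≥ 0 ✓
C3: 10 ≥ -10 ✓
C4: 10 ≤ 28 ✓
C5: 0 ≥ 0 ✓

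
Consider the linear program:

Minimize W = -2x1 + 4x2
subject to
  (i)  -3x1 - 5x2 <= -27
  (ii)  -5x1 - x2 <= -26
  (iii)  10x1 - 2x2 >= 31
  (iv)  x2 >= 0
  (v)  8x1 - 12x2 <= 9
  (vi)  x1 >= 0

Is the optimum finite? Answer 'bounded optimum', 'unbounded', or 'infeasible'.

bounded optimum

Vertices and W = -2x1 + 4x2:
  (103/22, 57/22) → W = 1
  (369/76, 189/76) → W = 9/38
  (83/20, 21/4) → W = 127/10
The feasible region has finitely many vertices and no improving ray; the minimum is 9/38 at (369/76, 189/76).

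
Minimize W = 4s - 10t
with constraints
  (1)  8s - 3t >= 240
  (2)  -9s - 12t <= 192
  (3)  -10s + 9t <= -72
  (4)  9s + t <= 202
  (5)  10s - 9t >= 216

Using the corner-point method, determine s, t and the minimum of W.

Feasible corners and W = 4s - 10t:
  (768/41, -1232/41) → W = 15392/41
  (846/35, -544/35) → W = 8824/35
  (872/33, -394/11) → W = 15308/33

The binding constraints are 8s - 3t = 240 and 9s + t = 202.
Solving simultaneously gives s = 846/35, t = -544/35.

s = 846/35, t = -544/35, minimum W = 8824/35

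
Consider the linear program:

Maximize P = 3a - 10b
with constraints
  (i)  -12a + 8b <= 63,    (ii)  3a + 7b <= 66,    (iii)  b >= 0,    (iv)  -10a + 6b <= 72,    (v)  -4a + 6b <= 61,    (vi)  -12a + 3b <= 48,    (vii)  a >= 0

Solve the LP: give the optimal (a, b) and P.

a = 22, b = 0, maximum P = 66

Extreme points and P = 3a - 10b:
  (29/36, 109/12) → P = -1061/12
  (0, 63/8) → P = -315/4
  (22, 0) → P = 66
  (0, 0) → P = 0

The binding constraints are 3a + 7b = 66 and b = 0.
Solving simultaneously gives a = 22, b = 0.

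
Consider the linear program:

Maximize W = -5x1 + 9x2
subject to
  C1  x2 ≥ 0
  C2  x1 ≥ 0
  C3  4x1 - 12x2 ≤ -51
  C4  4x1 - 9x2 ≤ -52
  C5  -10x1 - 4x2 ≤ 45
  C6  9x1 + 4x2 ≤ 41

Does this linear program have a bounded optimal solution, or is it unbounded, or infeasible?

bounded optimum

Corner points and W = -5x1 + 9x2:
  (0, 52/9) → W = 52
  (0, 41/4) → W = 369/4
  (161/97, 632/97) → W = 4883/97
The feasible region has finitely many vertices and no improving ray; the maximum is 369/4 at (0, 41/4).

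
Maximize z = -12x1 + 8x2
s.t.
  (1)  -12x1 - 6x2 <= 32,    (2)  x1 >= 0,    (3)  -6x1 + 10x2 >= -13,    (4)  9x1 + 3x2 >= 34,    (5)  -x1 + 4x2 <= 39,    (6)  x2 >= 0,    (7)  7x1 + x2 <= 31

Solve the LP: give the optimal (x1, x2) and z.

Vertices and z = -12x1 + 8x2:
  (379/108, 29/36) → z = -107/3
  (17/4, 5/4) → z = -41
  (19/39, 385/39) → z = 2852/39
  (85/29, 304/29) → z = 1412/29

x1 = 19/39, x2 = 385/39, maximum z = 2852/39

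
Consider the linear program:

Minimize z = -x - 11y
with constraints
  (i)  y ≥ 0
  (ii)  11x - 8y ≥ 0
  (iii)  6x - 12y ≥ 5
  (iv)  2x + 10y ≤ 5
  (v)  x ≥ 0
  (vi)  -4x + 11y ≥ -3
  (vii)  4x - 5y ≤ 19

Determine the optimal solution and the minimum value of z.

x = 55/42, y = 5/21, minimum z = -55/14

Corner points and z = -x - 11y:
  (55/42, 5/21) → z = -55/14
  (19/18, 1/9) → z = -41/18
  (85/62, 7/31) → z = -239/62

The binding constraints are 6x - 12y = 5 and 2x + 10y = 5.
Solving simultaneously gives x = 55/42, y = 5/21.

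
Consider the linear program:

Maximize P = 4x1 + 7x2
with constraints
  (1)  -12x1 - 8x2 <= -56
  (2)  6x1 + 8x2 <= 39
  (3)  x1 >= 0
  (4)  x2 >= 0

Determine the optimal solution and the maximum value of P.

x1 = 17/6, x2 = 11/4, maximum P = 367/12

Vertices and P = 4x1 + 7x2:
  (17/6, 11/4) → P = 367/12
  (14/3, 0) → P = 56/3
  (13/2, 0) → P = 26

The binding constraints are -12x1 - 8x2 = -56 and 6x1 + 8x2 = 39.
Solving simultaneously gives x1 = 17/6, x2 = 11/4.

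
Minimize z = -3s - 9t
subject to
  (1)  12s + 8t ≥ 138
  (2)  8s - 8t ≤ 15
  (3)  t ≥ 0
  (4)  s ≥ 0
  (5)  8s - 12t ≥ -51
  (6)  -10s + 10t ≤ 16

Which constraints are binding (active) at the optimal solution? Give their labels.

Extreme points and z = -3s - 9t:
  (153/20, 231/40) → z = -2997/40
  (313/50, 393/50) → z = -2238/25
  (147/8, 33/2) → z = -1629/8
  (159/20, 191/20) → z = -549/5

The minimum is at (147/8, 33/2). Substituting into each constraint, equality holds for (2) and (5); the remaining constraints have slack.

(2) and (5)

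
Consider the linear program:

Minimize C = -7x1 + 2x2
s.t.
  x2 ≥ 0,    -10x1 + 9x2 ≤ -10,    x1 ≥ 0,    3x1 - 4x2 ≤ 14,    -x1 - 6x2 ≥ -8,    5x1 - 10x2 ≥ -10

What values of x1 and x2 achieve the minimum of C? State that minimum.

Corner points and C = -7x1 + 2x2:
  (1, 0) → C = -7
  (14/3, 0) → C = -98/3
  (44/23, 70/69) → C = -784/69
  (58/11, 5/11) → C = -36

x1 = 58/11, x2 = 5/11, minimum C = -36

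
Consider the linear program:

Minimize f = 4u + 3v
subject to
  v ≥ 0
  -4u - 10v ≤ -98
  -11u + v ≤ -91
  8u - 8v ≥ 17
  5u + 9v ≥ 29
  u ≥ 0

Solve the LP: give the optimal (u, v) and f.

u = 168/19, v = 119/19, minimum f = 1029/19

The feasible region is unbounded (it extends along (1, 1), (1, 0)), but f strictly increases along every unbounded feasible direction, so there is no improving ray and the minimum is attained at a vertex.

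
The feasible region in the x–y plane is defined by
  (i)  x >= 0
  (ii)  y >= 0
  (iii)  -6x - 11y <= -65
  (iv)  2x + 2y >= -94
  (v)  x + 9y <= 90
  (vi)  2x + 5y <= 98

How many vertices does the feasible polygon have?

Of the 15 pairwise boundary intersections, those satisfying every inequality are:
  (0, 65/11)
  (0, 10)
  (65/6, 0)
  (49, 0)
  (432/13, 82/13)

5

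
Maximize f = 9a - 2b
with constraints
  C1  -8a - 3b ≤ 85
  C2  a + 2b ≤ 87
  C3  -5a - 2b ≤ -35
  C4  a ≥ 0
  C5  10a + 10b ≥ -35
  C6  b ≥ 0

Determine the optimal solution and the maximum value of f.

a = 87, b = 0, maximum f = 783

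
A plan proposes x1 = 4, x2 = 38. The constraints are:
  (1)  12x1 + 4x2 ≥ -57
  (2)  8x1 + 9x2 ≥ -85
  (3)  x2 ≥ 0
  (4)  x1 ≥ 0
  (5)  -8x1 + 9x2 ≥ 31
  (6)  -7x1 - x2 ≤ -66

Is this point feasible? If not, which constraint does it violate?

(1): 200 ≥ -57 ✓
(2): 374 ≥ -85 ✓
(3): 38 ≥ 0 ✓
(4): 4 ≥ 0 ✓
(5): 310 ≥ 31 ✓
(6): -66 ≤ -66 ✓

feasible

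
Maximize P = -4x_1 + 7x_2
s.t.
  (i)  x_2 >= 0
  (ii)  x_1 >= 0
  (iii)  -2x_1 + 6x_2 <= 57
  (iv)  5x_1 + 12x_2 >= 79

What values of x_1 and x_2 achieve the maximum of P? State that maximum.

Vertices and P = -4x_1 + 7x_2:
  (79/5, 0) → P = -316/5
  (0, 19/2) → P = 133/2
  (0, 79/12) → P = 553/12
The feasible region is unbounded (it extends along (3, 1), (1, 0)), but P strictly decreases along every unbounded feasible direction, so there is no improving ray and the maximum is attained at a vertex.

At the optimal vertex, x_1 = 0 and -2x_1 + 6x_2 = 57.
Solving simultaneously gives x_1 = 0, x_2 = 19/2.

x_1 = 0, x_2 = 19/2, maximum P = 133/2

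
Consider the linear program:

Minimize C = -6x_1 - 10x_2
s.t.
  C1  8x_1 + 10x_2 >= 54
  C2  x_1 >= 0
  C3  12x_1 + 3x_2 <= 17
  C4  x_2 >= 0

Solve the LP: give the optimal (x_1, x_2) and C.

x_1 = 0, x_2 = 17/3, minimum C = -170/3

Feasible corners and C = -6x_1 - 10x_2:
  (0, 27/5) → C = -54
  (1/12, 16/3) → C = -323/6
  (0, 17/3) → C = -170/3

The optimum lies where x_1 = 0 and 12x_1 + 3x_2 = 17.
Solving simultaneously gives x_1 = 0, x_2 = 17/3.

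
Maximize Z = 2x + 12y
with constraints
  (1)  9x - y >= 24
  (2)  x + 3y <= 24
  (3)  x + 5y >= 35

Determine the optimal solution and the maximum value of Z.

Vertices and Z = 2x + 12y:
  (24/7, 48/7) → Z = 624/7
  (155/46, 291/46) → Z = 1901/23
  (15/2, 11/2) → Z = 81

The optimum lies where 9x - y = 24 and x + 3y = 24.
Solving simultaneously gives x = 24/7, y = 48/7.

x = 24/7, y = 48/7, maximum Z = 624/7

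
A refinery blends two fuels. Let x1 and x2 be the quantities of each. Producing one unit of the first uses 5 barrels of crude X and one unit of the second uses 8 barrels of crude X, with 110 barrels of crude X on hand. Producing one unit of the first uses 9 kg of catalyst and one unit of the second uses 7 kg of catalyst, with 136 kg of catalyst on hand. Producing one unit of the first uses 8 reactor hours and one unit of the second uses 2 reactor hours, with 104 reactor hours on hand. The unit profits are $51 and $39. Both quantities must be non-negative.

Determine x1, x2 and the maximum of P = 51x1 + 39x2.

x1 = 12, x2 = 4, maximum P = 768

Corner points and P = 51x1 + 39x2:
  (0, 0) → P = 0
  (0, 55/4) → P = 2145/4
  (13, 0) → P = 663
  (318/37, 310/37) → P = 28308/37
  (12, 4) → P = 768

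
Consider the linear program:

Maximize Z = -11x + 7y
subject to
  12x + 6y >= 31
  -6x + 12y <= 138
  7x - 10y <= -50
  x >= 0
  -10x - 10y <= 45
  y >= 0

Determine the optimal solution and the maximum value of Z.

Extreme points and Z = -11x + 7y:
  (5/81, 817/162) → Z = 5609/162
  (0, 31/6) → Z = 217/6
  (65/2, 111/4) → Z = -653/4
  (0, 23/2) → Z = 161/2

The optimum lies where -6x + 12y = 138 and x = 0.
Solving simultaneously gives x = 0, y = 23/2.

x = 0, y = 23/2, maximum Z = 161/2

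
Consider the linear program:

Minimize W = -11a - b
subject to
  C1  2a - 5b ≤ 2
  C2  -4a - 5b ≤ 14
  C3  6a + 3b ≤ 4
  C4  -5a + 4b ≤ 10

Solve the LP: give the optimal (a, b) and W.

Vertices and W = -11a - b:
  (-2, -6/5) → W = 116/5
  (13/18, -1/9) → W = -47/6
  (-106/41, -30/41) → W = 1196/41
  (-14/39, 80/39) → W = 74/39

a = 13/18, b = -1/9, minimum W = -47/6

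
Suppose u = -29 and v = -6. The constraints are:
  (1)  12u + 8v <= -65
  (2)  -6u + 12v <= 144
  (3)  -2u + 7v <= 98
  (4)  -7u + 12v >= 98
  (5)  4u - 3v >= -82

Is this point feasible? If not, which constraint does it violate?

not feasible — violates (5)

Constraint (5): 4u - 3v = -98, which is not ≥ -82. All other constraints are satisfied.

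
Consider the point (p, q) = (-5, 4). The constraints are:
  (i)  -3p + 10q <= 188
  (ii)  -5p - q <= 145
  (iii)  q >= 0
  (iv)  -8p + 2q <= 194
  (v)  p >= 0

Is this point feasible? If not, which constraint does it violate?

not feasible — violates (v)

Constraint (v): p = -5, which is not ≥ 0. All other constraints are satisfied.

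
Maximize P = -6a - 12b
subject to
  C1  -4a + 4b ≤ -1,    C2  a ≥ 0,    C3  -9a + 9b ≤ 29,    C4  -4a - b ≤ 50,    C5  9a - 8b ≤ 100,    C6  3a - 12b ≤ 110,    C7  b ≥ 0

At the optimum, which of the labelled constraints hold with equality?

Corner points and P = -6a - 12b:
  (98, 391/4) → P = -1761
  (1/4, 0) → P = -3/2
  (100/9, 0) → P = -200/3

The maximum is at (1/4, 0). Substituting into each constraint, equality holds for C1 and C7; the remaining constraints have slack.

C1 and C7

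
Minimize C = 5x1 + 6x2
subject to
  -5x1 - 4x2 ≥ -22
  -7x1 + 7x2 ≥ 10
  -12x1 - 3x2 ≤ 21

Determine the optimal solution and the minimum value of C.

Feasible corners and C = 5x1 + 6x2:
  (38/21, 68/21) → C = 598/21
  (-50/11, 123/11) → C = 488/11
  (-59/35, -9/35) → C = -349/35

x1 = -59/35, x2 = -9/35, minimum C = -349/35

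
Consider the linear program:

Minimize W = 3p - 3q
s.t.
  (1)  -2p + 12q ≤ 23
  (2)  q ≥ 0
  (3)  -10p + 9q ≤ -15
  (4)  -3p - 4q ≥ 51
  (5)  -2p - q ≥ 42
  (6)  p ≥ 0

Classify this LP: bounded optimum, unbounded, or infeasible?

infeasible

The boundaries -2p - q = 42 and p = 0 meet at (0, -42), but that point violates q ≥ 0. Every candidate vertex is excluded by some other constraint, so the feasible region is empty.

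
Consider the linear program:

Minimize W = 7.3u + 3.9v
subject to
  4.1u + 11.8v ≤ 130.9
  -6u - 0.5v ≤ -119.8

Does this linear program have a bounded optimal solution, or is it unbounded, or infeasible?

unbounded

From the feasible point (134819/6875, 29422/6875), moving in the direction (0.5, -6) keeps every constraint satisfied while W decreases without bound.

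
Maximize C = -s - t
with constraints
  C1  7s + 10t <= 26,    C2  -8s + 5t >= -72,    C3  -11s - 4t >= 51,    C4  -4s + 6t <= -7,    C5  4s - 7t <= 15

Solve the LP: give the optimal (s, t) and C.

Extreme points and C = -s - t:
  (-139/41, -281/82) → C = 559/82
  (-99/31, -123/31) → C = 222/31
  (-41/4, -8) → C = 73/4

At the optimal vertex, -4s + 6t = -7 and 4s - 7t = 15.
Solving simultaneously gives s = -41/4, t = -8.

s = -41/4, t = -8, maximum C = 73/4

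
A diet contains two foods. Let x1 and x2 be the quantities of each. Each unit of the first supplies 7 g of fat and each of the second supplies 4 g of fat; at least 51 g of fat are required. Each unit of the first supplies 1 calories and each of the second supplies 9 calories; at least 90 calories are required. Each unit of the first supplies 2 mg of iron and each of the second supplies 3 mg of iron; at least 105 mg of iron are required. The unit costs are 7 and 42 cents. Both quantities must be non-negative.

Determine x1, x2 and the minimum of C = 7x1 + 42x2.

x1 = 45, x2 = 5, minimum C = 525

The feasible region is unbounded (it extends along (0, 1), (1, 0)), but C strictly increases along every unbounded feasible direction, so there is no improving ray and the minimum is attained at a vertex.

The optimum lies where x1 + 9x2 = 90 and 2x1 + 3x2 = 105.
Solving simultaneously gives x1 = 45, x2 = 5.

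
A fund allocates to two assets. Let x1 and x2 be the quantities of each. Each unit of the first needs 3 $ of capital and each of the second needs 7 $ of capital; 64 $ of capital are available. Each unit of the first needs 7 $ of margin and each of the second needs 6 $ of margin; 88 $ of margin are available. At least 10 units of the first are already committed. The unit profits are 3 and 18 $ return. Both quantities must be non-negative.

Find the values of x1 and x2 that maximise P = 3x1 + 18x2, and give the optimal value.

x1 = 10, x2 = 3, maximum P = 84

Corner points and P = 3x1 + 18x2:
  (88/7, 0) → P = 264/7
  (10, 0) → P = 30
  (10, 3) → P = 84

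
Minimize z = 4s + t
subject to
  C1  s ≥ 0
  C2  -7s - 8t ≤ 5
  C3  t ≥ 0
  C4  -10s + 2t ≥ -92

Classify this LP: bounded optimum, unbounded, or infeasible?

bounded optimum

Vertices and z = 4s + t:
  (0, 0) → z = 0
  (46/5, 0) → z = 184/5
The feasible region has finitely many vertices and no improving ray; the minimum is 0 at (0, 0).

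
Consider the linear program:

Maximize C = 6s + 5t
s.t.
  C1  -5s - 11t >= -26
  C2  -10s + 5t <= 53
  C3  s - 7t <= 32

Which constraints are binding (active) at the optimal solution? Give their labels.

C1 and C3

Feasible corners and C = 6s + 5t:
  (-151/45, 35/9) → C = -31/45
  (267/23, -67/23) → C = 1267/23
  (-531/65, -373/65) → C = -5051/65

The maximum is at (267/23, -67/23). Substituting into each constraint, equality holds for C1 and C3; the remaining constraints have slack.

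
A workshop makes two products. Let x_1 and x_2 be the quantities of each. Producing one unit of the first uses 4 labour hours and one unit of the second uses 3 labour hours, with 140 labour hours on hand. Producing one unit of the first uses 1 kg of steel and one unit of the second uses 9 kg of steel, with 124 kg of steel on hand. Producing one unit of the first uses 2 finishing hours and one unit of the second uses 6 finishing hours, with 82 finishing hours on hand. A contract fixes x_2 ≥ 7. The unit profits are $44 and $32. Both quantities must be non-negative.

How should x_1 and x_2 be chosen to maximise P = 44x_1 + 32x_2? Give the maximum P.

x_1 = 20, x_2 = 7, maximum P = 1104

Extreme points and P = 44x_1 + 32x_2:
  (0, 41/3) → P = 1312/3
  (0, 7) → P = 224
  (20, 7) → P = 1104

The binding constraints are 2x_1 + 6x_2 = 82 and x_2 = 7.
Solving simultaneously gives x_1 = 20, x_2 = 7.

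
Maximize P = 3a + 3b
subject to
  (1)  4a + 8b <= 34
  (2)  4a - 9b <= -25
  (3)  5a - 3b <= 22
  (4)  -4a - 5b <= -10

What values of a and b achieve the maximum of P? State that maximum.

Vertices and P = 3a + 3b:
  (53/34, 59/17) → P = 513/34
  (-15/2, 8) → P = 3/2
  (-5/8, 5/2) → P = 45/8

At the optimal vertex, 4a + 8b = 34 and 4a - 9b = -25.
Solving simultaneously gives a = 53/34, b = 59/17.

a = 53/34, b = 59/17, maximum P = 513/34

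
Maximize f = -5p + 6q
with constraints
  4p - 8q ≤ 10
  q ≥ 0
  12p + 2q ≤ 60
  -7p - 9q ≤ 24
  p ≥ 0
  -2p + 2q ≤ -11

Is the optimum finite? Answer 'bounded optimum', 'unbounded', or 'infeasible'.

The boundaries 4p - 8q = 10 and q = 0 meet at (5/2, 0), but that point violates -2p + 2q ≤ -11. Every candidate vertex is excluded by some other constraint, so the feasible region is empty.

infeasible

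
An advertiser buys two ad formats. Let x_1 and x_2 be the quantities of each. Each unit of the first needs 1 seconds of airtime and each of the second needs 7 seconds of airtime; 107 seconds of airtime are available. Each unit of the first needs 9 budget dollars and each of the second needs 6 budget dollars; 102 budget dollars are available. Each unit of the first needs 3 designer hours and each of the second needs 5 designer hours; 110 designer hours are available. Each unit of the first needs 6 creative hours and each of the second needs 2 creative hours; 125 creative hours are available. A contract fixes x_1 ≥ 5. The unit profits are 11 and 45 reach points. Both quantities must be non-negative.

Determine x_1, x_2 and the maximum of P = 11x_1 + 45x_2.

x_1 = 5, x_2 = 19/2, maximum P = 965/2

Vertices and P = 11x_1 + 45x_2:
  (34/3, 0) → P = 374/3
  (5, 0) → P = 55
  (5, 19/2) → P = 965/2

At the optimal vertex, 9x_1 + 6x_2 = 102 and x_1 = 5.
Solving simultaneously gives x_1 = 5, x_2 = 19/2.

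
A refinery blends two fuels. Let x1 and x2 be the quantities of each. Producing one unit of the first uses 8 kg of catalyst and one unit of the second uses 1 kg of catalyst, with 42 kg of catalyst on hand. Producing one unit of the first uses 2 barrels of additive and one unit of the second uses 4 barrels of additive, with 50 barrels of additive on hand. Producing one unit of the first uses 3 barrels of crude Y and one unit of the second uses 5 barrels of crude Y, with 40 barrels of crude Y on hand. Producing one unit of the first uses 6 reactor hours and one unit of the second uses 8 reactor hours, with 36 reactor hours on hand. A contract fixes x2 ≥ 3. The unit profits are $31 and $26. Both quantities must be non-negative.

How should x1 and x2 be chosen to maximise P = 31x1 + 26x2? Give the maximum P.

At the optimal vertex, 6x1 + 8x2 = 36 and x2 = 3.
Solving simultaneously gives x1 = 2, x2 = 3.

x1 = 2, x2 = 3, maximum P = 140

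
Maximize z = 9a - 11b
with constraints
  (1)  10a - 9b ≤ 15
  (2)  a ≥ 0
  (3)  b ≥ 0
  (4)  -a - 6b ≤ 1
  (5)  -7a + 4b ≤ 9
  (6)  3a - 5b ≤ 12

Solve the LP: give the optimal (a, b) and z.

Feasible corners and z = 9a - 11b:
  (3/2, 0) → z = 27/2
  (0, 0) → z = 0
  (0, 9/4) → z = -99/4
The feasible region is unbounded (it extends along (9, 10), (4, 7)), but z strictly decreases along every unbounded feasible direction, so there is no improving ray and the maximum is attained at a vertex.

The binding constraints are 10a - 9b = 15 and b = 0.
Solving simultaneously gives a = 3/2, b = 0.

a = 3/2, b = 0, maximum z = 27/2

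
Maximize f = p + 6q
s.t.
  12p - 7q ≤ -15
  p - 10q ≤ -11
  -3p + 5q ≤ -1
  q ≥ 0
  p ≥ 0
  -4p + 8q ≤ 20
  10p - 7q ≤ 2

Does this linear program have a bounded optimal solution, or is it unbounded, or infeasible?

infeasible

The boundaries 12p - 7q = -15 and p = 0 meet at (0, 15/7), but that point violates -3p + 5q ≤ -1. Every candidate vertex is excluded by some other constraint, so the feasible region is empty.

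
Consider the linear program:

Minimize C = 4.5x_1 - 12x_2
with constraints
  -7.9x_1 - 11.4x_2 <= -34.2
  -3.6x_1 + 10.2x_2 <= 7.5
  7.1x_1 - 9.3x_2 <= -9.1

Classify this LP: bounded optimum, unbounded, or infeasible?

The boundaries -7.9x_1 - 11.4x_2 = -34.2 and -3.6x_1 + 10.2x_2 = 7.5 meet at (4389/2027, 6079/4054), but that point violates 7.1x_1 - 9.3x_2 ≤ -9.1. Every candidate vertex is excluded by some other constraint, so the feasible region is empty.

infeasible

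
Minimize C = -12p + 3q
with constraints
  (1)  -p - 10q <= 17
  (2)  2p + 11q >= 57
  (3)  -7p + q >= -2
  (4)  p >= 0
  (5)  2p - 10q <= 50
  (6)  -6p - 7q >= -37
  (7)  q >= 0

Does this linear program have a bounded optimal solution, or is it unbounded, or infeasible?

Vertices and C = -12p + 3q:
  (0, 57/11) → C = 171/11
  (2/13, 67/13) → C = 177/13
  (0, 37/7) → C = 111/7
The feasible region has finitely many vertices and no improving ray; the minimum is 177/13 at (2/13, 67/13).

bounded optimum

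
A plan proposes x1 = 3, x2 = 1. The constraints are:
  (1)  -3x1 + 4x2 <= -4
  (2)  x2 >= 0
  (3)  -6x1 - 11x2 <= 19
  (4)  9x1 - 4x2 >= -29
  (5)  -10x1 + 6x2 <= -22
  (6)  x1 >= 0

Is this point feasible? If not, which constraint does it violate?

(1): -5 ≤ -4 ✓
(2): 1 ≥ 0 ✓
(3): -29 ≤ 19 ✓
(4): 23 ≥ -29 ✓
(5): -24 ≤ -22 ✓
(6): 3 ≥ 0 ✓

feasible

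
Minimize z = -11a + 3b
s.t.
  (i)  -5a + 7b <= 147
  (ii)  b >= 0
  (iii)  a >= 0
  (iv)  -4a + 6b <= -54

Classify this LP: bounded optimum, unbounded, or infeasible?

From the feasible point (27/2, 0), moving in the direction (6, 4) keeps every constraint satisfied while z decreases without bound.

unbounded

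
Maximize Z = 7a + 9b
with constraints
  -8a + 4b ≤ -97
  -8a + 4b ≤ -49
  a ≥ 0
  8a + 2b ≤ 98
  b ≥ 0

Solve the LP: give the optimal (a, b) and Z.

a = 293/24, b = 1/6, maximum Z = 2087/24

Vertices and Z = 7a + 9b:
  (293/24, 1/6) → Z = 2087/24
  (97/8, 0) → Z = 679/8
  (49/4, 0) → Z = 343/4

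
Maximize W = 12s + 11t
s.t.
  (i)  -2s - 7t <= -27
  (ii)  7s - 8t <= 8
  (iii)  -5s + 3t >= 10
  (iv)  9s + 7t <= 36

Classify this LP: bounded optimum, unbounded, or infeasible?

unbounded

From the feasible point (11/41, 155/41), moving in the direction (-7, 9) keeps every constraint satisfied while W increases without bound.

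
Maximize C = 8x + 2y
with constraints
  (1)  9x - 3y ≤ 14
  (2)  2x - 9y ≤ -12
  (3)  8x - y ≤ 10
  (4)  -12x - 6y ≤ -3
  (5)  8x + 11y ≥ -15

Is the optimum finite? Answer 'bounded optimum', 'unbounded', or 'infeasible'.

From the feasible point (51/35, 58/35), moving in the direction (1, 8) keeps every constraint satisfied while C increases without bound.

unbounded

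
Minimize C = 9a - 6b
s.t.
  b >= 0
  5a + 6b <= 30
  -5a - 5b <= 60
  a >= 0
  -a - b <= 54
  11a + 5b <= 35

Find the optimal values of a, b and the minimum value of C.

Feasible corners and C = 9a - 6b:
  (0, 0) → C = 0
  (35/11, 0) → C = 315/11
  (0, 5) → C = -30
  (60/41, 155/41) → C = -390/41

At the optimal vertex, 5a + 6b = 30 and a = 0.
Solving simultaneously gives a = 0, b = 5.

a = 0, b = 5, minimum C = -30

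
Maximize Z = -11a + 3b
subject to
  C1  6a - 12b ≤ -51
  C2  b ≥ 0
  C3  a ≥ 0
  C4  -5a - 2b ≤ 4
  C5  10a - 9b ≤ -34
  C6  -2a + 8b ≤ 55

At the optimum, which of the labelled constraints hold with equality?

Vertices and Z = -11a + 3b:
  (0, 17/4) → Z = 51/4
  (17/22, 51/11) → Z = 119/22
  (0, 55/8) → Z = 165/8
  (223/62, 241/31) → Z = -1007/62

The maximum is at (0, 55/8). Substituting into each constraint, equality holds for C3 and C6; the remaining constraints have slack.

C3 and C6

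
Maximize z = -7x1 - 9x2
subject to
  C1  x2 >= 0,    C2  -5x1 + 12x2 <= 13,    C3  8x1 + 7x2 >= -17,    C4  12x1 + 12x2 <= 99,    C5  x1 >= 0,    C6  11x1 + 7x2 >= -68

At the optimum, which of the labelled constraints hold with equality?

C1 and C5

Vertices and z = -7x1 - 9x2:
  (33/4, 0) → z = -231/4
  (0, 0) → z = 0
  (86/17, 217/68) → z = -4361/68
  (0, 13/12) → z = -39/4

The maximum is at (0, 0). Substituting into each constraint, equality holds for C1 and C5; the remaining constraints have slack.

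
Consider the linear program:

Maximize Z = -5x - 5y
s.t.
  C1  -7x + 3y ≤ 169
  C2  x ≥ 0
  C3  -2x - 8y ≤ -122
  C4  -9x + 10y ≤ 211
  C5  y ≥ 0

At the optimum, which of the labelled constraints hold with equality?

C2 and C3

Feasible corners and Z = -5x - 5y:
  (0, 61/4) → Z = -305/4
  (0, 211/10) → Z = -211/2
  (61, 0) → Z = -305
The feasible region is unbounded (it extends along (1, 0), (10, 9)), but Z strictly decreases along every unbounded feasible direction, so there is no improving ray and the maximum is attained at a vertex.

The maximum is at (0, 61/4). Substituting into each constraint, equality holds for C2 and C3; the remaining constraints have slack.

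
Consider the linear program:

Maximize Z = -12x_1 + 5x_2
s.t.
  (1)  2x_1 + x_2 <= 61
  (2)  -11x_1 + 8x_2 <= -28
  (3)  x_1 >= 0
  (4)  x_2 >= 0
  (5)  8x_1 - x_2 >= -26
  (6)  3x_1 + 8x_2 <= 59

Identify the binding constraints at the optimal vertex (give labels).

(2) and (4)

Corner points and Z = -12x_1 + 5x_2:
  (28/11, 0) → Z = -336/11
  (87/14, 565/112) → Z = -5527/112
  (59/3, 0) → Z = -236

The maximum is at (28/11, 0). Substituting into each constraint, equality holds for (2) and (4); the remaining constraints have slack.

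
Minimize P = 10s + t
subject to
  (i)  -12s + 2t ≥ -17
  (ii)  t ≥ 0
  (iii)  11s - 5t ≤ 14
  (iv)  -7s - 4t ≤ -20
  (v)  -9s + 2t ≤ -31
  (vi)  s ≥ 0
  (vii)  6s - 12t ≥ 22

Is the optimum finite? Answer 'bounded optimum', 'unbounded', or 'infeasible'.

The boundaries s = 0 and 6s - 12t = 22 meet at (0, -11/6), but that point violates t ≥ 0. Every candidate vertex is excluded by some other constraint, so the feasible region is empty.

infeasible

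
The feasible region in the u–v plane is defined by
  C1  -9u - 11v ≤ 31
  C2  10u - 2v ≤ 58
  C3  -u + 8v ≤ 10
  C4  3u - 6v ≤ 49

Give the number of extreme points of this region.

Intersecting each pair of boundary lines and keeping only the points that satisfy every inequality leaves:
  (-358/83, 59/83)
  (353/87, -178/29)
  (242/39, 79/39)
  (125/27, -158/27)

4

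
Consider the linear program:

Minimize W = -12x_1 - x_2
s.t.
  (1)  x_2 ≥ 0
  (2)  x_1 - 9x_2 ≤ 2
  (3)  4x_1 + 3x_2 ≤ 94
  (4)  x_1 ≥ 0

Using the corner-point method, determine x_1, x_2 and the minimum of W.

Corner points and W = -12x_1 - x_2:
  (2, 0) → W = -24
  (0, 0) → W = 0
  (284/13, 86/39) → W = -10310/39
  (0, 94/3) → W = -94/3

The binding constraints are x_1 - 9x_2 = 2 and 4x_1 + 3x_2 = 94.
Solving simultaneously gives x_1 = 284/13, x_2 = 86/39.

x_1 = 284/13, x_2 = 86/39, minimum W = -10310/39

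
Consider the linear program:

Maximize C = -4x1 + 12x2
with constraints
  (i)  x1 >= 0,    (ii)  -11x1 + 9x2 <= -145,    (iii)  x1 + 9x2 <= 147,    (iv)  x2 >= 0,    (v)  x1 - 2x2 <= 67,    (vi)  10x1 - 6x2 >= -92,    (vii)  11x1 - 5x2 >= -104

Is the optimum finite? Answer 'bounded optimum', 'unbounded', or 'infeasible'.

Extreme points and C = -4x1 + 12x2:
  (73/3, 368/27) → C = 596/9
  (145/11, 0) → C = -580/11
  (897/11, 80/11) → C = -2628/11
  (67, 0) → C = -268
The feasible region has finitely many vertices and no improving ray; the maximum is 596/9 at (73/3, 368/27).

bounded optimum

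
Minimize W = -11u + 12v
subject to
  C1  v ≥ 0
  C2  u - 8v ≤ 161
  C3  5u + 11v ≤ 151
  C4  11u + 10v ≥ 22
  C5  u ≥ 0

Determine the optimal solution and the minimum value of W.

Corner points and W = -11u + 12v:
  (151/5, 0) → W = -1661/5
  (2, 0) → W = -22
  (0, 151/11) → W = 1812/11
  (0, 11/5) → W = 132/5

The binding constraints are v = 0 and 5u + 11v = 151.
Solving simultaneously gives u = 151/5, v = 0.

u = 151/5, v = 0, minimum W = -1661/5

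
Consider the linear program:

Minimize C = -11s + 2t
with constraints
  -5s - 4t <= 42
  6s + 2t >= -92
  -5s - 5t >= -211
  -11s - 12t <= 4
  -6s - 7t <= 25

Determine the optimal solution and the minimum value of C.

s = 1602/5, t = -1391/5, minimum C = -20404/5

Feasible corners and C = -11s + 2t:
  (-441/10, 863/10) → C = 6577/10
  (-548/25, 494/25) → C = 7016/25
  (1602/5, -1391/5) → C = -20404/5
  (272/5, -251/5) → C = -3494/5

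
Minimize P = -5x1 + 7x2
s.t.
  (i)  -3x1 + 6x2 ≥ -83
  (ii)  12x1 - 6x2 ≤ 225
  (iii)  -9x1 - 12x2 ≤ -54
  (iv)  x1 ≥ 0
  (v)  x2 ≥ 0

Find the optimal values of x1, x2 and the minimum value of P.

x1 = 75/4, x2 = 0, minimum P = -375/4

Vertices and P = -5x1 + 7x2:
  (75/4, 0) → P = -375/4
  (0, 9/2) → P = 63/2
  (6, 0) → P = -30
The feasible region is unbounded (it extends along (1, 2), (0, 1)), but P strictly increases along every unbounded feasible direction, so there is no improving ray and the minimum is attained at a vertex.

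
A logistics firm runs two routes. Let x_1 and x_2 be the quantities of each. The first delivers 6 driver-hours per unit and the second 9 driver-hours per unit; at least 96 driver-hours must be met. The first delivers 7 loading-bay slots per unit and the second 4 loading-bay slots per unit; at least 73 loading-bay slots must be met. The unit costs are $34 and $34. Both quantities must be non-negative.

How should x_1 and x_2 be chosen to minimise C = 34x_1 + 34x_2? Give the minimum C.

x_1 = 7, x_2 = 6, minimum C = 442

The feasible region is unbounded (it extends along (0, 1), (1, 0)), but C strictly increases along every unbounded feasible direction, so there is no improving ray and the minimum is attained at a vertex.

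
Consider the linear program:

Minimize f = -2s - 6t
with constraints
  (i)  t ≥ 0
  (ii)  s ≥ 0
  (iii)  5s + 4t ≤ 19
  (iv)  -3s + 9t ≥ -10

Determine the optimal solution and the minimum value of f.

Extreme points and f = -2s - 6t:
  (0, 0) → f = 0
  (10/3, 0) → f = -20/3
  (0, 19/4) → f = -57/2
  (211/57, 7/57) → f = -464/57

s = 0, t = 19/4, minimum f = -57/2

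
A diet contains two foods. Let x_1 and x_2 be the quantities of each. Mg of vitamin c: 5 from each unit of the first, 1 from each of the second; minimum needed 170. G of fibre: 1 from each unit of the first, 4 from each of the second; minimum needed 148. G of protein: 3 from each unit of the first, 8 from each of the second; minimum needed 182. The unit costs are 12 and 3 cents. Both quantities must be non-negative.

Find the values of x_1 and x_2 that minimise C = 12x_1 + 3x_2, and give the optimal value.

x_1 = 28, x_2 = 30, minimum C = 426

The feasible region is unbounded (it extends along (0, 1), (1, 0)), but C strictly increases along every unbounded feasible direction, so there is no improving ray and the minimum is attained at a vertex.

At the optimal vertex, 5x_1 + x_2 = 170 and x_1 + 4x_2 = 148.
Solving simultaneously gives x_1 = 28, x_2 = 30.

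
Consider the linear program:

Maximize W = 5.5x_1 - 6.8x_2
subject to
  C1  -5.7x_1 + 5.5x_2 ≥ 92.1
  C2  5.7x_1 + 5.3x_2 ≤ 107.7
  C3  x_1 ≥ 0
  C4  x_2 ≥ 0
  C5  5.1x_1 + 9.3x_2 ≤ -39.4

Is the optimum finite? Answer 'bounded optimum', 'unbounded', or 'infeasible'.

infeasible

The boundaries -5.7x_1 + 5.5x_2 = 92.1 and 5.7x_1 + 5.3x_2 = 107.7 meet at (193/114, 18.5), but that point violates 5.1x_1 + 9.3x_2 ≤ -39.4. Every candidate vertex is excluded by some other constraint, so the feasible region is empty.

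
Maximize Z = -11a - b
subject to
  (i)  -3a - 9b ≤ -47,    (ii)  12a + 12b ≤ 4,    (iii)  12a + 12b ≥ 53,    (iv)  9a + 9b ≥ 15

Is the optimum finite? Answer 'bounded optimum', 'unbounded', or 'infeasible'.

infeasible

Constraints 12a + 12b ≤ 4 and 12a + 12b ≥ 53 have parallel boundaries but demand opposite sides — no point can satisfy both, so the region is empty.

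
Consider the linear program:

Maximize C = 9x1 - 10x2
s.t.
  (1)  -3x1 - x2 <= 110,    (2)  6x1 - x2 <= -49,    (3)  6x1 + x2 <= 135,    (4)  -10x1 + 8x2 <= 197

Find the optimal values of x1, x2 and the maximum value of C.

Vertices and C = 9x1 - 10x2:
  (-53/3, -57) → C = 411
  (-1077/34, -509/34) → C = -4603/34
  (-195/38, 346/19) → C = -8675/38

At the optimal vertex, -3x1 - x2 = 110 and 6x1 - x2 = -49.
Solving simultaneously gives x1 = -53/3, x2 = -57.

x1 = -53/3, x2 = -57, maximum C = 411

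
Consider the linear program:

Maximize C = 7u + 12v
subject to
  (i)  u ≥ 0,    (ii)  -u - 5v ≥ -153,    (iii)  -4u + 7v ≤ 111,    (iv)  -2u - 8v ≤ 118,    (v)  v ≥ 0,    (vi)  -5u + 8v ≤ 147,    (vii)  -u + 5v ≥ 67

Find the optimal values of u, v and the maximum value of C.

u = 43, v = 22, maximum C = 565

Extreme points and C = 7u + 12v:
  (0, 111/7) → C = 1332/7
  (0, 67/5) → C = 804/5
  (172/9, 241/9) → C = 4096/9
  (43, 22) → C = 565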